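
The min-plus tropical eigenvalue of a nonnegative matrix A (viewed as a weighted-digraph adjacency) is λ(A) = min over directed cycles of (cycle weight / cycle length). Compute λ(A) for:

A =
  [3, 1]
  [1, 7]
λ(A) = 1

Enumerate directed cycles and compute their means (weight / length). Sample:
  cycle 0 → 0: weight = 3, length = 1, mean = 3/1 ≈ 3.000
  cycle 1 → 1: weight = 7, length = 1, mean = 7/1 ≈ 7.000
  cycle 0 → 1 → 0: weight = 2, length = 2, mean = 2/2 ≈ 1.000
  cycle 1 → 0 → 1: weight = 2, length = 2, mean = 2/2 ≈ 1.000
Minimum mean = 1.000, attained e.g. along the cycle 0 → 1 → 0 with weight 2 and length 2. So λ(A) = 2/2 = 1.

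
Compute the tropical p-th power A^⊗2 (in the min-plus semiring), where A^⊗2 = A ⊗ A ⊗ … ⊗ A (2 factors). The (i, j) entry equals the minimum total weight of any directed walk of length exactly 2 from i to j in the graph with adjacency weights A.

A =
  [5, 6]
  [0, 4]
A^⊗2 =
  [6, 10]
  [4, 6]

Each entry (A^⊗2)_ij equals the minimum over all length-2 walks i = v_0 → v_1 → … → v_2 = j of Σ_t A[v_t][v_{t+1}]. For example, for (i, j) = (0, 1) we minimise over 2 possible intermediate vertex sequences; the minimum is 10, attained along the walk 0 → 1 → 1.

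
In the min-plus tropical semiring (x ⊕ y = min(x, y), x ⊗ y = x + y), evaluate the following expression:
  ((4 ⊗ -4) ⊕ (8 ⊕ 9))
((4 ⊗ -4) ⊕ (8 ⊕ 9)) = 0

Expand innermost to outermost. Recall ⊕ takes the minimum of its arguments and ⊗ takes their sum. Working out the expression ((4 ⊗ -4) ⊕ (8 ⊕ 9)) gives 0.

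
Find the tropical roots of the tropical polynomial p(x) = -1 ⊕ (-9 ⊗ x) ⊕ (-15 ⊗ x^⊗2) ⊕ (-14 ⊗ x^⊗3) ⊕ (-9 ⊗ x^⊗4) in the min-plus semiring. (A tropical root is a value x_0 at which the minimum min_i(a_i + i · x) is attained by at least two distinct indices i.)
Roots: {-5, -1, 6, 8}

Each tropical root is a break point of the lower envelope of the lines y = a_i + i · x (there are 5 lines, with slopes 0, 1, ..., 4). Only the lines that attain the minimum somewhere contribute to roots; other lines are dominated. Here the surviving (envelope) indices are i = 4, i = 3, i = 2, i = 1, i = 0.
Intersections between consecutive envelope lines give the roots: for adjacent envelope indices i < j the intersection is x = (a_i − a_j) / (j − i). Reading off the sorted break points: {-5, -1, 6, 8}.
Verification: at each break x_0, at least two indices attain the minimum of min_i(a_i + i · x_0).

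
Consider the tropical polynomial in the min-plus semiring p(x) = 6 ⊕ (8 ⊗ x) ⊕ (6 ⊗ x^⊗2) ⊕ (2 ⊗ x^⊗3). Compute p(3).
p(3) = 6

A tropical monomial a ⊗ x^⊗i evaluates to a + i · x. Evaluating each term at x = 3:
  Term 0 contributes 6 + 0 · 3 = 6
  Term 1 contributes 8 + 1 · 3 = 11
  Term 2 contributes 6 + 2 · 3 = 12
  Term 3 contributes 2 + 3 · 3 = 11
p(3) = ⊕ of these = min[6, 11, 12, 11] = 6.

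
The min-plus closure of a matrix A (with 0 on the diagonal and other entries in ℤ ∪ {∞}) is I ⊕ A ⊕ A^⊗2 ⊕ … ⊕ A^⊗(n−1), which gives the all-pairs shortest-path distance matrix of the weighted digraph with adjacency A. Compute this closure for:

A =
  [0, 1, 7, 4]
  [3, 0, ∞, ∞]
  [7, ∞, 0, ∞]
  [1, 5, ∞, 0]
Closure =
  [0, 1, 7, 4]
  [3, 0, 10, 7]
  [7, 8, 0, 11]
  [1, 2, 8, 0]

This is the Floyd-Warshall all-pairs shortest-path computation. For each intermediate vertex k = 0, 1, …, 3, update dist[i][j] ← min(dist[i][j], dist[i][k] + dist[k][j]). The final matrix gives, for each (i, j), the minimum total weight of any directed path from i to j (possibly empty when i = j).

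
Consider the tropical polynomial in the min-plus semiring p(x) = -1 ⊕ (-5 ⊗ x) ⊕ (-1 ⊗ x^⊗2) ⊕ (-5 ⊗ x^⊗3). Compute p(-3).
p(-3) = -14

A tropical monomial a ⊗ x^⊗i evaluates to a + i · x. Evaluating each term at x = -3:
  Term 0 contributes -1 + 0 · -3 = -1
  Term 1 contributes -5 + 1 · -3 = -8
  Term 2 contributes -1 + 2 · -3 = -7
  Term 3 contributes -5 + 3 · -3 = -14
p(-3) = ⊕ of these = min[-1, -8, -7, -14] = -14.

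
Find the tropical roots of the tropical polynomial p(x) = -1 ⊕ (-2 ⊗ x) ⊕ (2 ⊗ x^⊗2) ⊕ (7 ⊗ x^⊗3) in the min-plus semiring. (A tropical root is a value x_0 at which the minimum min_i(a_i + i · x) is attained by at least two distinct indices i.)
Roots: {-5, -4, 1}

Each tropical root is a break point of the lower envelope of the lines y = a_i + i · x (there are 4 lines, with slopes 0, 1, ..., 3). Only the lines that attain the minimum somewhere contribute to roots; other lines are dominated. Here the surviving (envelope) indices are i = 3, i = 2, i = 1, i = 0.
Intersections between consecutive envelope lines give the roots: for adjacent envelope indices i < j the intersection is x = (a_i − a_j) / (j − i). Reading off the sorted break points: {-5, -4, 1}.
Verification: at each break x_0, at least two indices attain the minimum of min_i(a_i + i · x_0).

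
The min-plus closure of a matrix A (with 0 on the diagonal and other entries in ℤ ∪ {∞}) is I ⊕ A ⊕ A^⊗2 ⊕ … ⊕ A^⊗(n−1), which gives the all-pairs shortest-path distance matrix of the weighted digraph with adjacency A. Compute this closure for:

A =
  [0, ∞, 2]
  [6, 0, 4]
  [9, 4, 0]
Closure =
  [0, 6, 2]
  [6, 0, 4]
  [9, 4, 0]

This is the Floyd-Warshall all-pairs shortest-path computation. For each intermediate vertex k = 0, 1, …, 2, update dist[i][j] ← min(dist[i][j], dist[i][k] + dist[k][j]). The final matrix gives, for each (i, j), the minimum total weight of any directed path from i to j (possibly empty when i = j).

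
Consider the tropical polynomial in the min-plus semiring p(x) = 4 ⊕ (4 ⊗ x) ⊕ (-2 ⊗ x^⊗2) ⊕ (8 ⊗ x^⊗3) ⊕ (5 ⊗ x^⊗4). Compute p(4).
p(4) = 4

A tropical monomial a ⊗ x^⊗i evaluates to a + i · x. Evaluating each term at x = 4:
  Term 0 contributes 4 + 0 · 4 = 4
  Term 1 contributes 4 + 1 · 4 = 8
  Term 2 contributes -2 + 2 · 4 = 6
  Term 3 contributes 8 + 3 · 4 = 20
  Term 4 contributes 5 + 4 · 4 = 21
p(4) = ⊕ of these = min[4, 8, 6, 20, 21] = 4.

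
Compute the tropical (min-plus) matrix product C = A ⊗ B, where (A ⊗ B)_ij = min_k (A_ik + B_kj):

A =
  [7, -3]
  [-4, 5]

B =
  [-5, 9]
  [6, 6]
A ⊗ B =
  [2, 3]
  [-9, 5]

Apply the min-plus product entry-by-entry:
  C[0][0] = min over k of (A[0][0] + B[0][0] = 7 + -5 = 2, A[0][1] + B[1][0] = -3 + 6 = 3) = 2 (attained at k = 0)
  C[0][1] = min over k of (A[0][0] + B[0][1] = 7 + 9 = 16, A[0][1] + B[1][1] = -3 + 6 = 3) = 3 (attained at k = 1)
  C[1][0] = min over k of (A[1][0] + B[0][0] = -4 + -5 = -9, A[1][1] + B[1][0] = 5 + 6 = 11) = -9 (attained at k = 0)
  C[1][1] = min over k of (A[1][0] + B[0][1] = -4 + 9 = 5, A[1][1] + B[1][1] = 5 + 6 = 11) = 5 (attained at k = 0)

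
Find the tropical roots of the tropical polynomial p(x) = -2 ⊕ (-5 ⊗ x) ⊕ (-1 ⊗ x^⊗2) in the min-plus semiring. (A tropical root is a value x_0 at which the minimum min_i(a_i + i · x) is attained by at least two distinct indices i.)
Roots: {-4, 3}

Each tropical root is a break point of the lower envelope of the lines y = a_i + i · x (there are 3 lines, with slopes 0, 1, ..., 2). Only the lines that attain the minimum somewhere contribute to roots; other lines are dominated. Here the surviving (envelope) indices are i = 2, i = 1, i = 0.
Intersections between consecutive envelope lines give the roots: for adjacent envelope indices i < j the intersection is x = (a_i − a_j) / (j − i). Reading off the sorted break points: {-4, 3}.
Verification: at each break x_0, at least two indices attain the minimum of min_i(a_i + i · x_0).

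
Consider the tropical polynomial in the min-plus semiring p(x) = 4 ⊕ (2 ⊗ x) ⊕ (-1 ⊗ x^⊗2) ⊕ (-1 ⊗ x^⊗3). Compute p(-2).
p(-2) = -7

A tropical monomial a ⊗ x^⊗i evaluates to a + i · x. Evaluating each term at x = -2:
  Term 0 contributes 4 + 0 · -2 = 4
  Term 1 contributes 2 + 1 · -2 = 0
  Term 2 contributes -1 + 2 · -2 = -5
  Term 3 contributes -1 + 3 · -2 = -7
p(-2) = ⊕ of these = min[4, 0, -5, -7] = -7.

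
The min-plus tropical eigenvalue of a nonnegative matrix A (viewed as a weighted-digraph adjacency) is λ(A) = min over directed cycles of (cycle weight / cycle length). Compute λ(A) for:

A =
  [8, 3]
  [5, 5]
λ(A) = 4

Enumerate directed cycles and compute their means (weight / length). Sample:
  cycle 0 → 0: weight = 8, length = 1, mean = 8/1 ≈ 8.000
  cycle 1 → 1: weight = 5, length = 1, mean = 5/1 ≈ 5.000
  cycle 0 → 1 → 0: weight = 8, length = 2, mean = 8/2 ≈ 4.000
  cycle 1 → 0 → 1: weight = 8, length = 2, mean = 8/2 ≈ 4.000
Minimum mean = 4.000, attained e.g. along the cycle 0 → 1 → 0 with weight 8 and length 2. So λ(A) = 8/2 = 4.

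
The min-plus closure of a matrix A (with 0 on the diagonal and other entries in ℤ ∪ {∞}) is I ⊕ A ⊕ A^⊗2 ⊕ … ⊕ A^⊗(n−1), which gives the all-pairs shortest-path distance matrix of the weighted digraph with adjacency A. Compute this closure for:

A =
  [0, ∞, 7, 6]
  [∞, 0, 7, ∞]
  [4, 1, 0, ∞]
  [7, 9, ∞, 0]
Closure =
  [0, 8, 7, 6]
  [11, 0, 7, 17]
  [4, 1, 0, 10]
  [7, 9, 14, 0]

This is the Floyd-Warshall all-pairs shortest-path computation. For each intermediate vertex k = 0, 1, …, 3, update dist[i][j] ← min(dist[i][j], dist[i][k] + dist[k][j]). The final matrix gives, for each (i, j), the minimum total weight of any directed path from i to j (possibly empty when i = j).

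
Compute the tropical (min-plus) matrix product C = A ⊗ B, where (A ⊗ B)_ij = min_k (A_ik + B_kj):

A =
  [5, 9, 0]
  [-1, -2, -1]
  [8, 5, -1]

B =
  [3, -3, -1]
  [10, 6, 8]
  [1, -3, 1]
A ⊗ B =
  [1, -3, 1]
  [0, -4, -2]
  [0, -4, 0]

Apply the min-plus product entry-by-entry:
  C[0][0] = min over k of (A[0][0] + B[0][0] = 5 + 3 = 8, A[0][1] + B[1][0] = 9 + 10 = 19, A[0][2] + B[2][0] = 0 + 1 = 1) = 1 (attained at k = 2)
  C[0][1] = min over k of (A[0][0] + B[0][1] = 5 + -3 = 2, A[0][1] + B[1][1] = 9 + 6 = 15, A[0][2] + B[2][1] = 0 + -3 = -3) = -3 (attained at k = 2)
  C[0][2] = min over k of (A[0][0] + B[0][2] = 5 + -1 = 4, A[0][1] + B[1][2] = 9 + 8 = 17, A[0][2] + B[2][2] = 0 + 1 = 1) = 1 (attained at k = 2)
  C[1][0] = min over k of (A[1][0] + B[0][0] = -1 + 3 = 2, A[1][1] + B[1][0] = -2 + 10 = 8, A[1][2] + B[2][0] = -1 + 1 = 0) = 0 (attained at k = 2)
  C[1][1] = min over k of (A[1][0] + B[0][1] = -1 + -3 = -4, A[1][1] + B[1][1] = -2 + 6 = 4, A[1][2] + B[2][1] = -1 + -3 = -4) = -4 (attained at k = 0)
  C[1][2] = min over k of (A[1][0] + B[0][2] = -1 + -1 = -2, A[1][1] + B[1][2] = -2 + 8 = 6, A[1][2] + B[2][2] = -1 + 1 = 0) = -2 (attained at k = 0)
  C[2][0] = min over k of (A[2][0] + B[0][0] = 8 + 3 = 11, A[2][1] + B[1][0] = 5 + 10 = 15, A[2][2] + B[2][0] = -1 + 1 = 0) = 0 (attained at k = 2)
  C[2][1] = min over k of (A[2][0] + B[0][1] = 8 + -3 = 5, A[2][1] + B[1][1] = 5 + 6 = 11, A[2][2] + B[2][1] = -1 + -3 = -4) = -4 (attained at k = 2)
  C[2][2] = min over k of (A[2][0] + B[0][2] = 8 + -1 = 7, A[2][1] + B[1][2] = 5 + 8 = 13, A[2][2] + B[2][2] = -1 + 1 = 0) = 0 (attained at k = 2)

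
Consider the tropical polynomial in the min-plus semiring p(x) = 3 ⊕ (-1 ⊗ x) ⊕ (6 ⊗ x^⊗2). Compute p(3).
p(3) = 2

A tropical monomial a ⊗ x^⊗i evaluates to a + i · x. Evaluating each term at x = 3:
  Term 0 contributes 3 + 0 · 3 = 3
  Term 1 contributes -1 + 1 · 3 = 2
  Term 2 contributes 6 + 2 · 3 = 12
p(3) = ⊕ of these = min[3, 2, 12] = 2.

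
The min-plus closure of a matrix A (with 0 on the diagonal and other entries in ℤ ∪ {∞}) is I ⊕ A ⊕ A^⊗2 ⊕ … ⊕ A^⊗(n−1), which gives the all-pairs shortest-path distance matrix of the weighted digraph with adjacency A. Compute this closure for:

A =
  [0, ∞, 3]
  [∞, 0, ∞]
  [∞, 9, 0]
Closure =
  [0, 12, 3]
  [∞, 0, ∞]
  [∞, 9, 0]

This is the Floyd-Warshall all-pairs shortest-path computation. For each intermediate vertex k = 0, 1, …, 2, update dist[i][j] ← min(dist[i][j], dist[i][k] + dist[k][j]). The final matrix gives, for each (i, j), the minimum total weight of any directed path from i to j (possibly empty when i = j).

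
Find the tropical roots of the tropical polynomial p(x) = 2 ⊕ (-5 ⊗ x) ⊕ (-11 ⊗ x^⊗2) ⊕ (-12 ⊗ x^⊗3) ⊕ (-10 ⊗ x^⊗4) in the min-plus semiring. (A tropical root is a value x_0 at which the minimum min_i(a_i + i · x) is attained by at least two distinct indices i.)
Roots: {-2, 1, 6, 7}

Each tropical root is a break point of the lower envelope of the lines y = a_i + i · x (there are 5 lines, with slopes 0, 1, ..., 4). Only the lines that attain the minimum somewhere contribute to roots; other lines are dominated. Here the surviving (envelope) indices are i = 4, i = 3, i = 2, i = 1, i = 0.
Intersections between consecutive envelope lines give the roots: for adjacent envelope indices i < j the intersection is x = (a_i − a_j) / (j − i). Reading off the sorted break points: {-2, 1, 6, 7}.
Verification: at each break x_0, at least two indices attain the minimum of min_i(a_i + i · x_0).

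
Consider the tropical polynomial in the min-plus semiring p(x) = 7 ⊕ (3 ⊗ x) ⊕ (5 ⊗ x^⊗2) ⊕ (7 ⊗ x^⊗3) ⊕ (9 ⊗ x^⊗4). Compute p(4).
p(4) = 7

A tropical monomial a ⊗ x^⊗i evaluates to a + i · x. Evaluating each term at x = 4:
  Term 0 contributes 7 + 0 · 4 = 7
  Term 1 contributes 3 + 1 · 4 = 7
  Term 2 contributes 5 + 2 · 4 = 13
  Term 3 contributes 7 + 3 · 4 = 19
  Term 4 contributes 9 + 4 · 4 = 25
p(4) = ⊕ of these = min[7, 7, 13, 19, 25] = 7.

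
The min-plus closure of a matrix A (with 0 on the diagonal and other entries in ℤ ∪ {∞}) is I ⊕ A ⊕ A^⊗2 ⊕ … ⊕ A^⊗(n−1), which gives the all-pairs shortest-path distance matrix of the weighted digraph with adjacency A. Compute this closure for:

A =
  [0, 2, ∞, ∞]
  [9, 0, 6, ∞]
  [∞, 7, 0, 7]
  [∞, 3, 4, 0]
Closure =
  [0, 2, 8, 15]
  [9, 0, 6, 13]
  [16, 7, 0, 7]
  [12, 3, 4, 0]

This is the Floyd-Warshall all-pairs shortest-path computation. For each intermediate vertex k = 0, 1, …, 3, update dist[i][j] ← min(dist[i][j], dist[i][k] + dist[k][j]). The final matrix gives, for each (i, j), the minimum total weight of any directed path from i to j (possibly empty when i = j).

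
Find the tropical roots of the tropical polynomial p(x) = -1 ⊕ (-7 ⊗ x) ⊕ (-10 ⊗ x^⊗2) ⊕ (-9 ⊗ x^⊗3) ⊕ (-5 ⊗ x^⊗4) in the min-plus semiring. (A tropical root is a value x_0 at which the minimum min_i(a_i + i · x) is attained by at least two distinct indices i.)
Roots: {-4, -1, 3, 6}

Each tropical root is a break point of the lower envelope of the lines y = a_i + i · x (there are 5 lines, with slopes 0, 1, ..., 4). Only the lines that attain the minimum somewhere contribute to roots; other lines are dominated. Here the surviving (envelope) indices are i = 4, i = 3, i = 2, i = 1, i = 0.
Intersections between consecutive envelope lines give the roots: for adjacent envelope indices i < j the intersection is x = (a_i − a_j) / (j − i). Reading off the sorted break points: {-4, -1, 3, 6}.
Verification: at each break x_0, at least two indices attain the minimum of min_i(a_i + i · x_0).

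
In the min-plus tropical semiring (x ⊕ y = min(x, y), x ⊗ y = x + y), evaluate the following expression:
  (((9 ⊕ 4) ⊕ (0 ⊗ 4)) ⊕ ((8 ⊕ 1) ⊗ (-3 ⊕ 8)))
(((9 ⊕ 4) ⊕ (0 ⊗ 4)) ⊕ ((8 ⊕ 1) ⊗ (-3 ⊕ 8))) = -2

Expand innermost to outermost. Recall ⊕ takes the minimum of its arguments and ⊗ takes their sum. Working out the expression (((9 ⊕ 4) ⊕ (0 ⊗ 4)) ⊕ ((8 ⊕ 1) ⊗ (-3 ⊕ 8))) gives -2.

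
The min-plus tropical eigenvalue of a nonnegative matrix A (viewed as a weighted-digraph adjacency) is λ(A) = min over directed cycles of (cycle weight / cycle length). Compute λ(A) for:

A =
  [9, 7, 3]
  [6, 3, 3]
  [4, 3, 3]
λ(A) = 3

Enumerate directed cycles and compute their means (weight / length). Sample:
  cycle 0 → 0: weight = 9, length = 1, mean = 9/1 ≈ 9.000
  cycle 1 → 1: weight = 3, length = 1, mean = 3/1 ≈ 3.000
  cycle 2 → 2: weight = 3, length = 1, mean = 3/1 ≈ 3.000
  cycle 0 → 1 → 0: weight = 13, length = 2, mean = 13/2 ≈ 6.500
  cycle 0 → 2 → 0: weight = 7, length = 2, mean = 7/2 ≈ 3.500
  cycle 1 → 0 → 1: weight = 13, length = 2, mean = 13/2 ≈ 6.500
Minimum mean = 3.000, attained e.g. along the cycle 1 → 1 with weight 3 and length 1. So λ(A) = 3/1 = 3.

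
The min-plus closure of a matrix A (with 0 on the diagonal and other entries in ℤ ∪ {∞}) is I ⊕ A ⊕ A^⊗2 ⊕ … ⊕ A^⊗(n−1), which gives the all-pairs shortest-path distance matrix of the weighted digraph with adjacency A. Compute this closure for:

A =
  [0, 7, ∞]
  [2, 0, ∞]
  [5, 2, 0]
Closure =
  [0, 7, ∞]
  [2, 0, ∞]
  [4, 2, 0]

This is the Floyd-Warshall all-pairs shortest-path computation. For each intermediate vertex k = 0, 1, …, 2, update dist[i][j] ← min(dist[i][j], dist[i][k] + dist[k][j]). The final matrix gives, for each (i, j), the minimum total weight of any directed path from i to j (possibly empty when i = j).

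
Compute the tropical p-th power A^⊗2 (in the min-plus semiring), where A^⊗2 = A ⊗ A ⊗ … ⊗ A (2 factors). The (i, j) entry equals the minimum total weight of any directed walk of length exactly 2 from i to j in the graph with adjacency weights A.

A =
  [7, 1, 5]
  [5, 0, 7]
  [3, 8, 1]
A^⊗2 =
  [6, 1, 6]
  [5, 0, 7]
  [4, 4, 2]

Each entry (A^⊗2)_ij equals the minimum over all length-2 walks i = v_0 → v_1 → … → v_2 = j of Σ_t A[v_t][v_{t+1}]. For example, for (i, j) = (0, 2) we minimise over 3 possible intermediate vertex sequences; the minimum is 6, attained along the walk 0 → 2 → 2.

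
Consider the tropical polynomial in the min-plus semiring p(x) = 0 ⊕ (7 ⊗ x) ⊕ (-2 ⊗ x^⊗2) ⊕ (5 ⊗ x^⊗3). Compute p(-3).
p(-3) = -8

A tropical monomial a ⊗ x^⊗i evaluates to a + i · x. Evaluating each term at x = -3:
  Term 0 contributes 0 + 0 · -3 = 0
  Term 1 contributes 7 + 1 · -3 = 4
  Term 2 contributes -2 + 2 · -3 = -8
  Term 3 contributes 5 + 3 · -3 = -4
p(-3) = ⊕ of these = min[0, 4, -8, -4] = -8.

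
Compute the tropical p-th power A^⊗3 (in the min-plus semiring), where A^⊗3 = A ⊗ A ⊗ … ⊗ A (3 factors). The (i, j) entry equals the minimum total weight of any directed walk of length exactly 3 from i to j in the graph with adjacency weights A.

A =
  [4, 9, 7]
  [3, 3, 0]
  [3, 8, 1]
A^⊗3 =
  [11, 15, 9]
  [4, 9, 2]
  [5, 10, 3]

Each entry (A^⊗3)_ij equals the minimum over all length-3 walks i = v_0 → v_1 → … → v_3 = j of Σ_t A[v_t][v_{t+1}]. For example, for (i, j) = (0, 2) we minimise over 9 possible intermediate vertex sequences; the minimum is 9, attained along the walk 0 → 2 → 2 → 2.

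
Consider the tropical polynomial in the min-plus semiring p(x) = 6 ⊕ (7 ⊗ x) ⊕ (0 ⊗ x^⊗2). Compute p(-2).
p(-2) = -4

A tropical monomial a ⊗ x^⊗i evaluates to a + i · x. Evaluating each term at x = -2:
  Term 0 contributes 6 + 0 · -2 = 6
  Term 1 contributes 7 + 1 · -2 = 5
  Term 2 contributes 0 + 2 · -2 = -4
p(-2) = ⊕ of these = min[6, 5, -4] = -4.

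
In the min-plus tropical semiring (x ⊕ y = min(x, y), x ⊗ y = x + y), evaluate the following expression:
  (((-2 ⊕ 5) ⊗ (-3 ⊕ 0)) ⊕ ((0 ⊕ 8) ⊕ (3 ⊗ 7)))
(((-2 ⊕ 5) ⊗ (-3 ⊕ 0)) ⊕ ((0 ⊕ 8) ⊕ (3 ⊗ 7))) = -5

Expand innermost to outermost. Recall ⊕ takes the minimum of its arguments and ⊗ takes their sum. Working out the expression (((-2 ⊕ 5) ⊗ (-3 ⊕ 0)) ⊕ ((0 ⊕ 8) ⊕ (3 ⊗ 7))) gives -5.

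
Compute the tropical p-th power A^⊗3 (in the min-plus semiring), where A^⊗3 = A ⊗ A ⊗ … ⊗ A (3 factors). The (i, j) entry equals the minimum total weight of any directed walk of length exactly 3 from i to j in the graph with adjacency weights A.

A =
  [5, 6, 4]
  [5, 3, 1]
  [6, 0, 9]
A^⊗3 =
  [9, 7, 5]
  [6, 4, 2]
  [7, 1, 4]

Each entry (A^⊗3)_ij equals the minimum over all length-3 walks i = v_0 → v_1 → … → v_3 = j of Σ_t A[v_t][v_{t+1}]. For example, for (i, j) = (0, 2) we minimise over 9 possible intermediate vertex sequences; the minimum is 5, attained along the walk 0 → 2 → 1 → 2.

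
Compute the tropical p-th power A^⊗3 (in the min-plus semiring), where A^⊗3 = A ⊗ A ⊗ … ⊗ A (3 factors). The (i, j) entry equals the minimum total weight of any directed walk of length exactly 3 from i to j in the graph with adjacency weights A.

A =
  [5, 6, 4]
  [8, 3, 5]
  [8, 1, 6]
A^⊗3 =
  [13, 8, 10]
  [14, 9, 11]
  [12, 7, 9]

Each entry (A^⊗3)_ij equals the minimum over all length-3 walks i = v_0 → v_1 → … → v_3 = j of Σ_t A[v_t][v_{t+1}]. For example, for (i, j) = (0, 2) we minimise over 9 possible intermediate vertex sequences; the minimum is 10, attained along the walk 0 → 2 → 1 → 2.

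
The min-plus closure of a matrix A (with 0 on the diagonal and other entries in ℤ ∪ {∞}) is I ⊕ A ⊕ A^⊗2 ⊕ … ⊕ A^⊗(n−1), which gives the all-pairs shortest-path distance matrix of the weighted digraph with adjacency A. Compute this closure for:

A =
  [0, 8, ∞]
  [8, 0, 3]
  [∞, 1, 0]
Closure =
  [0, 8, 11]
  [8, 0, 3]
  [9, 1, 0]

This is the Floyd-Warshall all-pairs shortest-path computation. For each intermediate vertex k = 0, 1, …, 2, update dist[i][j] ← min(dist[i][j], dist[i][k] + dist[k][j]). The final matrix gives, for each (i, j), the minimum total weight of any directed path from i to j (possibly empty when i = j).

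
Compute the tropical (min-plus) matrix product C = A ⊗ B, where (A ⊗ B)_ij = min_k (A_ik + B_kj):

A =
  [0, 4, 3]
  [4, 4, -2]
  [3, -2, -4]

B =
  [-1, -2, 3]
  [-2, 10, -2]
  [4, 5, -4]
A ⊗ B =
  [-1, -2, -1]
  [2, 2, -6]
  [-4, 1, -8]

Apply the min-plus product entry-by-entry:
  C[0][0] = min over k of (A[0][0] + B[0][0] = 0 + -1 = -1, A[0][1] + B[1][0] = 4 + -2 = 2, A[0][2] + B[2][0] = 3 + 4 = 7) = -1 (attained at k = 0)
  C[0][1] = min over k of (A[0][0] + B[0][1] = 0 + -2 = -2, A[0][1] + B[1][1] = 4 + 10 = 14, A[0][2] + B[2][1] = 3 + 5 = 8) = -2 (attained at k = 0)
  C[0][2] = min over k of (A[0][0] + B[0][2] = 0 + 3 = 3, A[0][1] + B[1][2] = 4 + -2 = 2, A[0][2] + B[2][2] = 3 + -4 = -1) = -1 (attained at k = 2)
  C[1][0] = min over k of (A[1][0] + B[0][0] = 4 + -1 = 3, A[1][1] + B[1][0] = 4 + -2 = 2, A[1][2] + B[2][0] = -2 + 4 = 2) = 2 (attained at k = 1)
  C[1][1] = min over k of (A[1][0] + B[0][1] = 4 + -2 = 2, A[1][1] + B[1][1] = 4 + 10 = 14, A[1][2] + B[2][1] = -2 + 5 = 3) = 2 (attained at k = 0)
  C[1][2] = min over k of (A[1][0] + B[0][2] = 4 + 3 = 7, A[1][1] + B[1][2] = 4 + -2 = 2, A[1][2] + B[2][2] = -2 + -4 = -6) = -6 (attained at k = 2)
  C[2][0] = min over k of (A[2][0] + B[0][0] = 3 + -1 = 2, A[2][1] + B[1][0] = -2 + -2 = -4, A[2][2] + B[2][0] = -4 + 4 = 0) = -4 (attained at k = 1)
  C[2][1] = min over k of (A[2][0] + B[0][1] = 3 + -2 = 1, A[2][1] + B[1][1] = -2 + 10 = 8, A[2][2] + B[2][1] = -4 + 5 = 1) = 1 (attained at k = 0)
  C[2][2] = min over k of (A[2][0] + B[0][2] = 3 + 3 = 6, A[2][1] + B[1][2] = -2 + -2 = -4, A[2][2] + B[2][2] = -4 + -4 = -8) = -8 (attained at k = 2)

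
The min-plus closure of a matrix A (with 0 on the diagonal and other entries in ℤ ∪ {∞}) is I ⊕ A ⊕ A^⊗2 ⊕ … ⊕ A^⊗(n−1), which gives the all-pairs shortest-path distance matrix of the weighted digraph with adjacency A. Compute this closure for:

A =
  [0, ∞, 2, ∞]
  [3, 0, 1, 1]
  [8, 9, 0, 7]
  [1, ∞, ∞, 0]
Closure =
  [0, 11, 2, 9]
  [2, 0, 1, 1]
  [8, 9, 0, 7]
  [1, 12, 3, 0]

This is the Floyd-Warshall all-pairs shortest-path computation. For each intermediate vertex k = 0, 1, …, 3, update dist[i][j] ← min(dist[i][j], dist[i][k] + dist[k][j]). The final matrix gives, for each (i, j), the minimum total weight of any directed path from i to j (possibly empty when i = j).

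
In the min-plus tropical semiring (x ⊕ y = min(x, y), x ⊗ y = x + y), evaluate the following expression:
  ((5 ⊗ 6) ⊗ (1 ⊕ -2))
((5 ⊗ 6) ⊗ (1 ⊕ -2)) = 9

Expand innermost to outermost. Recall ⊕ takes the minimum of its arguments and ⊗ takes their sum. Working out the expression ((5 ⊗ 6) ⊗ (1 ⊕ -2)) gives 9.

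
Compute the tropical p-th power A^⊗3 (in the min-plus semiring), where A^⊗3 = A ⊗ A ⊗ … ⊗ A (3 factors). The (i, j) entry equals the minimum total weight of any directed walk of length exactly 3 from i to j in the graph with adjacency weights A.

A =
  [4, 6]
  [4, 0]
A^⊗3 =
  [10, 6]
  [4, 0]

Each entry (A^⊗3)_ij equals the minimum over all length-3 walks i = v_0 → v_1 → … → v_3 = j of Σ_t A[v_t][v_{t+1}]. For example, for (i, j) = (0, 1) we minimise over 4 possible intermediate vertex sequences; the minimum is 6, attained along the walk 0 → 1 → 1 → 1.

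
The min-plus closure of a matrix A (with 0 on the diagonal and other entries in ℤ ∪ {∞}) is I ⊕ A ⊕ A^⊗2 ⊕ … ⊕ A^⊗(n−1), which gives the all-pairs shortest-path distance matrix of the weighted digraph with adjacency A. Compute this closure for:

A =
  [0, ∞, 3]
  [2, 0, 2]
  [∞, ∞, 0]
Closure =
  [0, ∞, 3]
  [2, 0, 2]
  [∞, ∞, 0]

This is the Floyd-Warshall all-pairs shortest-path computation. For each intermediate vertex k = 0, 1, …, 2, update dist[i][j] ← min(dist[i][j], dist[i][k] + dist[k][j]). The final matrix gives, for each (i, j), the minimum total weight of any directed path from i to j (possibly empty when i = j).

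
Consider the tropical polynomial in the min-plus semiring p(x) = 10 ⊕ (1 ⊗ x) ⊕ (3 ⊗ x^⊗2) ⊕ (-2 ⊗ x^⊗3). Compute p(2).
p(2) = 3

A tropical monomial a ⊗ x^⊗i evaluates to a + i · x. Evaluating each term at x = 2:
  Term 0 contributes 10 + 0 · 2 = 10
  Term 1 contributes 1 + 1 · 2 = 3
  Term 2 contributes 3 + 2 · 2 = 7
  Term 3 contributes -2 + 3 · 2 = 4
p(2) = ⊕ of these = min[10, 3, 7, 4] = 3.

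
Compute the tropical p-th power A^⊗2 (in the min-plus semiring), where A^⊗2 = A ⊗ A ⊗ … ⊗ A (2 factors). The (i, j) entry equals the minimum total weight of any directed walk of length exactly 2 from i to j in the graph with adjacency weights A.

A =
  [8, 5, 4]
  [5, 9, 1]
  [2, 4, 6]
A^⊗2 =
  [6, 8, 6]
  [3, 5, 7]
  [8, 7, 5]

Each entry (A^⊗2)_ij equals the minimum over all length-2 walks i = v_0 → v_1 → … → v_2 = j of Σ_t A[v_t][v_{t+1}]. For example, for (i, j) = (0, 2) we minimise over 3 possible intermediate vertex sequences; the minimum is 6, attained along the walk 0 → 1 → 2.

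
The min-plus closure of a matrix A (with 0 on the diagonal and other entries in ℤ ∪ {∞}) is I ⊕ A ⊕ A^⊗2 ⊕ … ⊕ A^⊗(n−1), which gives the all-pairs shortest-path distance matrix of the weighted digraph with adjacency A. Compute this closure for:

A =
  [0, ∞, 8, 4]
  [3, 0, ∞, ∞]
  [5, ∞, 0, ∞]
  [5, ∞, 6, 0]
Closure =
  [0, ∞, 8, 4]
  [3, 0, 11, 7]
  [5, ∞, 0, 9]
  [5, ∞, 6, 0]

This is the Floyd-Warshall all-pairs shortest-path computation. For each intermediate vertex k = 0, 1, …, 3, update dist[i][j] ← min(dist[i][j], dist[i][k] + dist[k][j]). The final matrix gives, for each (i, j), the minimum total weight of any directed path from i to j (possibly empty when i = j).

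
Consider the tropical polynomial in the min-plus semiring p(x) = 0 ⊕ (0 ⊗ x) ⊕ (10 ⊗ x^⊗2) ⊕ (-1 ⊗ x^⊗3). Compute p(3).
p(3) = 0

A tropical monomial a ⊗ x^⊗i evaluates to a + i · x. Evaluating each term at x = 3:
  Term 0 contributes 0 + 0 · 3 = 0
  Term 1 contributes 0 + 1 · 3 = 3
  Term 2 contributes 10 + 2 · 3 = 16
  Term 3 contributes -1 + 3 · 3 = 8
p(3) = ⊕ of these = min[0, 3, 16, 8] = 0.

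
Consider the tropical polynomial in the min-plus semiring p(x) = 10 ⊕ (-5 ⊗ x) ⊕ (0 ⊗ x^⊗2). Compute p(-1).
p(-1) = -6

A tropical monomial a ⊗ x^⊗i evaluates to a + i · x. Evaluating each term at x = -1:
  Term 0 contributes 10 + 0 · -1 = 10
  Term 1 contributes -5 + 1 · -1 = -6
  Term 2 contributes 0 + 2 · -1 = -2
p(-1) = ⊕ of these = min[10, -6, -2] = -6.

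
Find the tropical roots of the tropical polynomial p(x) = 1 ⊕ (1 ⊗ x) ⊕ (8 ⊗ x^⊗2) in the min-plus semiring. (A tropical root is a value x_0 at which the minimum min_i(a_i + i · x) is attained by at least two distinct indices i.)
Roots: {-7, 0}

Each tropical root is a break point of the lower envelope of the lines y = a_i + i · x (there are 3 lines, with slopes 0, 1, ..., 2). Only the lines that attain the minimum somewhere contribute to roots; other lines are dominated. Here the surviving (envelope) indices are i = 2, i = 1, i = 0.
Intersections between consecutive envelope lines give the roots: for adjacent envelope indices i < j the intersection is x = (a_i − a_j) / (j − i). Reading off the sorted break points: {-7, 0}.
Verification: at each break x_0, at least two indices attain the minimum of min_i(a_i + i · x_0).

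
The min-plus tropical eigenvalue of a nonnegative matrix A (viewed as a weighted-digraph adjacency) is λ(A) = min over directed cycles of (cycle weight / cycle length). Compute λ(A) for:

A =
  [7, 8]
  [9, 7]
λ(A) = 7

Enumerate directed cycles and compute their means (weight / length). Sample:
  cycle 0 → 0: weight = 7, length = 1, mean = 7/1 ≈ 7.000
  cycle 1 → 1: weight = 7, length = 1, mean = 7/1 ≈ 7.000
  cycle 0 → 1 → 0: weight = 17, length = 2, mean = 17/2 ≈ 8.500
  cycle 1 → 0 → 1: weight = 17, length = 2, mean = 17/2 ≈ 8.500
Minimum mean = 7.000, attained e.g. along the cycle 0 → 0 with weight 7 and length 1. So λ(A) = 7/1 = 7.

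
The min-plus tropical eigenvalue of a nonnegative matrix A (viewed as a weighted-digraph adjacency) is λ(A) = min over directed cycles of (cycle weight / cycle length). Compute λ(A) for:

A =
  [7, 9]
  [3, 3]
λ(A) = 3

Enumerate directed cycles and compute their means (weight / length). Sample:
  cycle 0 → 0: weight = 7, length = 1, mean = 7/1 ≈ 7.000
  cycle 1 → 1: weight = 3, length = 1, mean = 3/1 ≈ 3.000
  cycle 0 → 1 → 0: weight = 12, length = 2, mean = 12/2 ≈ 6.000
  cycle 1 → 0 → 1: weight = 12, length = 2, mean = 12/2 ≈ 6.000
Minimum mean = 3.000, attained e.g. along the cycle 1 → 1 with weight 3 and length 1. So λ(A) = 3/1 = 3.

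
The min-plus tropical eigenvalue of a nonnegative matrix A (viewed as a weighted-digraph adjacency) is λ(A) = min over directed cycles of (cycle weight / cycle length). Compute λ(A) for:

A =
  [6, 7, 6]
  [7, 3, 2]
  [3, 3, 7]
λ(A) = 5/2

Enumerate directed cycles and compute their means (weight / length). Sample:
  cycle 0 → 0: weight = 6, length = 1, mean = 6/1 ≈ 6.000
  cycle 1 → 1: weight = 3, length = 1, mean = 3/1 ≈ 3.000
  cycle 2 → 2: weight = 7, length = 1, mean = 7/1 ≈ 7.000
  cycle 0 → 1 → 0: weight = 14, length = 2, mean = 14/2 ≈ 7.000
  cycle 0 → 2 → 0: weight = 9, length = 2, mean = 9/2 ≈ 4.500
  cycle 1 → 0 → 1: weight = 14, length = 2, mean = 14/2 ≈ 7.000
Minimum mean = 2.500, attained e.g. along the cycle 1 → 2 → 1 with weight 5 and length 2. So λ(A) = 5/2 = 5/2.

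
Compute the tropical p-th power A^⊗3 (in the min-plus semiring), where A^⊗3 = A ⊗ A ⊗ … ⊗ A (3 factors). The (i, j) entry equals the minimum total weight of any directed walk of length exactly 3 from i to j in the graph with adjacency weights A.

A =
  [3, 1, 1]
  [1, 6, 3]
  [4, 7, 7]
A^⊗3 =
  [5, 3, 3]
  [3, 5, 5]
  [6, 8, 8]

Each entry (A^⊗3)_ij equals the minimum over all length-3 walks i = v_0 → v_1 → … → v_3 = j of Σ_t A[v_t][v_{t+1}]. For example, for (i, j) = (0, 2) we minimise over 9 possible intermediate vertex sequences; the minimum is 3, attained along the walk 0 → 1 → 0 → 2.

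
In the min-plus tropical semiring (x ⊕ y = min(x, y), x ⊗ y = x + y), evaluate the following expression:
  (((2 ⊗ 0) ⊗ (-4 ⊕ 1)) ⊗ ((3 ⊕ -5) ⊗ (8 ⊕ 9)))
(((2 ⊗ 0) ⊗ (-4 ⊕ 1)) ⊗ ((3 ⊕ -5) ⊗ (8 ⊕ 9))) = 1

Expand innermost to outermost. Recall ⊕ takes the minimum of its arguments and ⊗ takes their sum. Working out the expression (((2 ⊗ 0) ⊗ (-4 ⊕ 1)) ⊗ ((3 ⊕ -5) ⊗ (8 ⊕ 9))) gives 1.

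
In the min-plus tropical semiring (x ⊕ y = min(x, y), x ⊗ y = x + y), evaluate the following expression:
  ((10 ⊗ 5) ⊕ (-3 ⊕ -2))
((10 ⊗ 5) ⊕ (-3 ⊕ -2)) = -3

Expand innermost to outermost. Recall ⊕ takes the minimum of its arguments and ⊗ takes their sum. Working out the expression ((10 ⊗ 5) ⊕ (-3 ⊕ -2)) gives -3.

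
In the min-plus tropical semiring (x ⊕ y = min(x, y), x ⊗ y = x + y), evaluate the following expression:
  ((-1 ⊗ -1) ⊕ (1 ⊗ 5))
((-1 ⊗ -1) ⊕ (1 ⊗ 5)) = -2

Expand innermost to outermost. Recall ⊕ takes the minimum of its arguments and ⊗ takes their sum. Working out the expression ((-1 ⊗ -1) ⊕ (1 ⊗ 5)) gives -2.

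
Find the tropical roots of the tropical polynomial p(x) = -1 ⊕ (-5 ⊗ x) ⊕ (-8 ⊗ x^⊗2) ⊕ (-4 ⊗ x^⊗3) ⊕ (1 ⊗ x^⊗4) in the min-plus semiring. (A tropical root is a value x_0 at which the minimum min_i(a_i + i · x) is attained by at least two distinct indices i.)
Roots: {-5, -4, 3, 4}

Each tropical root is a break point of the lower envelope of the lines y = a_i + i · x (there are 5 lines, with slopes 0, 1, ..., 4). Only the lines that attain the minimum somewhere contribute to roots; other lines are dominated. Here the surviving (envelope) indices are i = 4, i = 3, i = 2, i = 1, i = 0.
Intersections between consecutive envelope lines give the roots: for adjacent envelope indices i < j the intersection is x = (a_i − a_j) / (j − i). Reading off the sorted break points: {-5, -4, 3, 4}.
Verification: at each break x_0, at least two indices attain the minimum of min_i(a_i + i · x_0).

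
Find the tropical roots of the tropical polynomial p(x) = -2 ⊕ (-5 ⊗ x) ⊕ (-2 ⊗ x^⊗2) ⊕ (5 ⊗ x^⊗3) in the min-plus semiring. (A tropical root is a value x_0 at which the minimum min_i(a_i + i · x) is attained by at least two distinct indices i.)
Roots: {-7, -3, 3}

Each tropical root is a break point of the lower envelope of the lines y = a_i + i · x (there are 4 lines, with slopes 0, 1, ..., 3). Only the lines that attain the minimum somewhere contribute to roots; other lines are dominated. Here the surviving (envelope) indices are i = 3, i = 2, i = 1, i = 0.
Intersections between consecutive envelope lines give the roots: for adjacent envelope indices i < j the intersection is x = (a_i − a_j) / (j − i). Reading off the sorted break points: {-7, -3, 3}.
Verification: at each break x_0, at least two indices attain the minimum of min_i(a_i + i · x_0).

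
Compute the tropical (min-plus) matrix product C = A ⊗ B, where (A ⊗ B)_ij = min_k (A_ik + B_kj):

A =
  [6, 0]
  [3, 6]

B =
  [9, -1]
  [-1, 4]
A ⊗ B =
  [-1, 4]
  [5, 2]

Apply the min-plus product entry-by-entry:
  C[0][0] = min over k of (A[0][0] + B[0][0] = 6 + 9 = 15, A[0][1] + B[1][0] = 0 + -1 = -1) = -1 (attained at k = 1)
  C[0][1] = min over k of (A[0][0] + B[0][1] = 6 + -1 = 5, A[0][1] + B[1][1] = 0 + 4 = 4) = 4 (attained at k = 1)
  C[1][0] = min over k of (A[1][0] + B[0][0] = 3 + 9 = 12, A[1][1] + B[1][0] = 6 + -1 = 5) = 5 (attained at k = 1)
  C[1][1] = min over k of (A[1][0] + B[0][1] = 3 + -1 = 2, A[1][1] + B[1][1] = 6 + 4 = 10) = 2 (attained at k = 0)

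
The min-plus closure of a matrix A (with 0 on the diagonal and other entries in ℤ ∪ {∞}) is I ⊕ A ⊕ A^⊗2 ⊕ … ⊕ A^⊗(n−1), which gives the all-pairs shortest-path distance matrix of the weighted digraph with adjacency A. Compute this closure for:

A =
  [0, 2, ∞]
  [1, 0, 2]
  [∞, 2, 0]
Closure =
  [0, 2, 4]
  [1, 0, 2]
  [3, 2, 0]

This is the Floyd-Warshall all-pairs shortest-path computation. For each intermediate vertex k = 0, 1, …, 2, update dist[i][j] ← min(dist[i][j], dist[i][k] + dist[k][j]). The final matrix gives, for each (i, j), the minimum total weight of any directed path from i to j (possibly empty when i = j).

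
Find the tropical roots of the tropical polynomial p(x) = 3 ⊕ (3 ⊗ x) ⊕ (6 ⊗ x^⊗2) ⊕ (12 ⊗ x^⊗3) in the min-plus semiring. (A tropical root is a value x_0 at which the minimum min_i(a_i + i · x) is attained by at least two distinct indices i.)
Roots: {-6, -3, 0}

Each tropical root is a break point of the lower envelope of the lines y = a_i + i · x (there are 4 lines, with slopes 0, 1, ..., 3). Only the lines that attain the minimum somewhere contribute to roots; other lines are dominated. Here the surviving (envelope) indices are i = 3, i = 2, i = 1, i = 0.
Intersections between consecutive envelope lines give the roots: for adjacent envelope indices i < j the intersection is x = (a_i − a_j) / (j − i). Reading off the sorted break points: {-6, -3, 0}.
Verification: at each break x_0, at least two indices attain the minimum of min_i(a_i + i · x_0).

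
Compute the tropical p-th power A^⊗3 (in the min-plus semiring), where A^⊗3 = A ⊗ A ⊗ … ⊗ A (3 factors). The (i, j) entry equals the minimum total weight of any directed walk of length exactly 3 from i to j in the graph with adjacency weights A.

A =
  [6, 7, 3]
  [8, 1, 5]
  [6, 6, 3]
A^⊗3 =
  [12, 9, 9]
  [10, 3, 7]
  [12, 8, 9]

Each entry (A^⊗3)_ij equals the minimum over all length-3 walks i = v_0 → v_1 → … → v_3 = j of Σ_t A[v_t][v_{t+1}]. For example, for (i, j) = (0, 2) we minimise over 9 possible intermediate vertex sequences; the minimum is 9, attained along the walk 0 → 2 → 2 → 2.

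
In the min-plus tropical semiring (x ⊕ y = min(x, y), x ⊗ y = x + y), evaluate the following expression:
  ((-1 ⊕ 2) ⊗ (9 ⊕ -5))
((-1 ⊕ 2) ⊗ (9 ⊕ -5)) = -6

Expand innermost to outermost. Recall ⊕ takes the minimum of its arguments and ⊗ takes their sum. Working out the expression ((-1 ⊕ 2) ⊗ (9 ⊕ -5)) gives -6.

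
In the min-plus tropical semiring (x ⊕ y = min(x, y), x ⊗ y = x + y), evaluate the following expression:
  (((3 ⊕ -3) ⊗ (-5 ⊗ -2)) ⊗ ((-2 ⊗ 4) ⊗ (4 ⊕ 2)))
(((3 ⊕ -3) ⊗ (-5 ⊗ -2)) ⊗ ((-2 ⊗ 4) ⊗ (4 ⊕ 2))) = -6

Expand innermost to outermost. Recall ⊕ takes the minimum of its arguments and ⊗ takes their sum. Working out the expression (((3 ⊕ -3) ⊗ (-5 ⊗ -2)) ⊗ ((-2 ⊗ 4) ⊗ (4 ⊕ 2))) gives -6.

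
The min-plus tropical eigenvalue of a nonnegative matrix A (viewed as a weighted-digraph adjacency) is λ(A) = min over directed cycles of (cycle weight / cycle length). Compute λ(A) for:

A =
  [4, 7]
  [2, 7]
λ(A) = 4

Enumerate directed cycles and compute their means (weight / length). Sample:
  cycle 0 → 0: weight = 4, length = 1, mean = 4/1 ≈ 4.000
  cycle 1 → 1: weight = 7, length = 1, mean = 7/1 ≈ 7.000
  cycle 0 → 1 → 0: weight = 9, length = 2, mean = 9/2 ≈ 4.500
  cycle 1 → 0 → 1: weight = 9, length = 2, mean = 9/2 ≈ 4.500
Minimum mean = 4.000, attained e.g. along the cycle 0 → 0 with weight 4 and length 1. So λ(A) = 4/1 = 4.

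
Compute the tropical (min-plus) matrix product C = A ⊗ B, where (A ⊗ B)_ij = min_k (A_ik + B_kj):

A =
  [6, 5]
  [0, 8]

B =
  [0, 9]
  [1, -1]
A ⊗ B =
  [6, 4]
  [0, 7]

Apply the min-plus product entry-by-entry:
  C[0][0] = min over k of (A[0][0] + B[0][0] = 6 + 0 = 6, A[0][1] + B[1][0] = 5 + 1 = 6) = 6 (attained at k = 0)
  C[0][1] = min over k of (A[0][0] + B[0][1] = 6 + 9 = 15, A[0][1] + B[1][1] = 5 + -1 = 4) = 4 (attained at k = 1)
  C[1][0] = min over k of (A[1][0] + B[0][0] = 0 + 0 = 0, A[1][1] + B[1][0] = 8 + 1 = 9) = 0 (attained at k = 0)
  C[1][1] = min over k of (A[1][0] + B[0][1] = 0 + 9 = 9, A[1][1] + B[1][1] = 8 + -1 = 7) = 7 (attained at k = 1)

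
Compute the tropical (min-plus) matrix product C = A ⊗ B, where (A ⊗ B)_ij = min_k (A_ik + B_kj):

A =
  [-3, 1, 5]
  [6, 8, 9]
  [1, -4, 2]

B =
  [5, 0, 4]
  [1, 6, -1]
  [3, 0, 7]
A ⊗ B =
  [2, -3, 0]
  [9, 6, 7]
  [-3, 1, -5]

Apply the min-plus product entry-by-entry:
  C[0][0] = min over k of (A[0][0] + B[0][0] = -3 + 5 = 2, A[0][1] + B[1][0] = 1 + 1 = 2, A[0][2] + B[2][0] = 5 + 3 = 8) = 2 (attained at k = 0)
  C[0][1] = min over k of (A[0][0] + B[0][1] = -3 + 0 = -3, A[0][1] + B[1][1] = 1 + 6 = 7, A[0][2] + B[2][1] = 5 + 0 = 5) = -3 (attained at k = 0)
  C[0][2] = min over k of (A[0][0] + B[0][2] = -3 + 4 = 1, A[0][1] + B[1][2] = 1 + -1 = 0, A[0][2] + B[2][2] = 5 + 7 = 12) = 0 (attained at k = 1)
  C[1][0] = min over k of (A[1][0] + B[0][0] = 6 + 5 = 11, A[1][1] + B[1][0] = 8 + 1 = 9, A[1][2] + B[2][0] = 9 + 3 = 12) = 9 (attained at k = 1)
  C[1][1] = min over k of (A[1][0] + B[0][1] = 6 + 0 = 6, A[1][1] + B[1][1] = 8 + 6 = 14, A[1][2] + B[2][1] = 9 + 0 = 9) = 6 (attained at k = 0)
  C[1][2] = min over k of (A[1][0] + B[0][2] = 6 + 4 = 10, A[1][1] + B[1][2] = 8 + -1 = 7, A[1][2] + B[2][2] = 9 + 7 = 16) = 7 (attained at k = 1)
  C[2][0] = min over k of (A[2][0] + B[0][0] = 1 + 5 = 6, A[2][1] + B[1][0] = -4 + 1 = -3, A[2][2] + B[2][0] = 2 + 3 = 5) = -3 (attained at k = 1)
  C[2][1] = min over k of (A[2][0] + B[0][1] = 1 + 0 = 1, A[2][1] + B[1][1] = -4 + 6 = 2, A[2][2] + B[2][1] = 2 + 0 = 2) = 1 (attained at k = 0)
  C[2][2] = min over k of (A[2][0] + B[0][2] = 1 + 4 = 5, A[2][1] + B[1][2] = -4 + -1 = -5, A[2][2] + B[2][2] = 2 + 7 = 9) = -5 (attained at k = 1)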